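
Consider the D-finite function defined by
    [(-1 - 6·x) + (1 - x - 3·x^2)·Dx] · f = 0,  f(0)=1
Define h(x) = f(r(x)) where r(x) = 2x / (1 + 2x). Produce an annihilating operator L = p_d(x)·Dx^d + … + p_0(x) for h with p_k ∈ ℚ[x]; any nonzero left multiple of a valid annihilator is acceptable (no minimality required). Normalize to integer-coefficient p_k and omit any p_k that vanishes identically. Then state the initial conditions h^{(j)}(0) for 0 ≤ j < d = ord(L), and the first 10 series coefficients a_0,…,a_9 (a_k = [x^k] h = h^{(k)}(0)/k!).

f: a_k = 1, 1, 4, 7, 19, 40, 97, 217, 508, 1159, …
h₀=f(r): pull back L_f along r ⇒ L₀.
L = (2 + 28·x) + (-1 - 4·x + 8·x^2 + 24·x^3)·Dx  (order 1).
h: a_k = 1, 2, 12, 0, 144, -288, 2304, -8064, 43776, -184320, …
ICs: h(0) = 1.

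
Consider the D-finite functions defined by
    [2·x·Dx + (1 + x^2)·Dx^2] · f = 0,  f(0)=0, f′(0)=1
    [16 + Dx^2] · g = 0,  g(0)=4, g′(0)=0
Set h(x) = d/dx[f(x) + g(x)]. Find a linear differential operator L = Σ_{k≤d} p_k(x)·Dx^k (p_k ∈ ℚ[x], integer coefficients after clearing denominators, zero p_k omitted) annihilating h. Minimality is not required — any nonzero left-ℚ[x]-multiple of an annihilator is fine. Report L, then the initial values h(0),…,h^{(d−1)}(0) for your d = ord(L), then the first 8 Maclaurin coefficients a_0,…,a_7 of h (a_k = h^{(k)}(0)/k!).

f: a_k = 0, 1, 0, -1/3, 0, 1/5, 0, -1/7, …
g: a_k = 4, 0, -32, 0, 128/3, 0, -1024/45, 0, …
Weyl lclm of L_f,L_g ⇒ L₀ (ord ≤ 4).
h₀' ⇒ L via d/dx closure of L₀.
L = (64·x + 704·x^3 + 256·x^5) + (112 + 416·x^2 + 432·x^4 + 128·x^6)·Dx + (4·x + 44·x^3 + 16·x^5)·Dx^2 + (7 + 26·x^2 + 27·x^4 + 8·x^6)·Dx^3  (order 3).
h: a_k = 1, -64, -1, 512/3, 1, -2048/15, -1, 16384/315, …
ICs: h(0) = 1, h′(0) = -64, h′′(0) = -2.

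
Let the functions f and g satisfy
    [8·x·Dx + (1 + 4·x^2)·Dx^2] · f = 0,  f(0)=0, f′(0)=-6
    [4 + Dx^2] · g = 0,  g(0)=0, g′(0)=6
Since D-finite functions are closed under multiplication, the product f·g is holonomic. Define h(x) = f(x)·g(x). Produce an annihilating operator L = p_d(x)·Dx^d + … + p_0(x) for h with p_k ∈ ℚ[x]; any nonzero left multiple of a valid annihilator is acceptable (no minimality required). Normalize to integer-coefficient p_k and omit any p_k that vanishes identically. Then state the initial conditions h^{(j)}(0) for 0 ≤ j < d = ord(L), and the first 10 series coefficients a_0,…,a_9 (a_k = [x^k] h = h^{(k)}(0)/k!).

L = (80 + 832·x^2 + 1408·x^4 + 2048·x^6 + 2048·x^8) + (96·x + 640·x^3 + 1536·x^5 + 2048·x^7)·Dx + (24 + 256·x^2 + 576·x^4 + 1024·x^6 + 1024·x^8)·Dx^2 + (24·x + 160·x^3 + 384·x^5 + 512·x^7)·Dx^3 + (1 + 12·x^2 + 56·x^4 + 128·x^6 + 128·x^8)·Dx^4  (order 4).
h: a_k = 0, 0, -36, 0, 72, 0, -152, 0, 2064/5, 0, …
ICs: h(0) = 0, h′(0) = 0, h′′(0) = -72, h′′′(0) = 0.

f: a_k = 0, -6, 0, 8, 0, -96/5, 0, 384/7, 0, -512/3, …
g: a_k = 0, 6, 0, -4, 0, 4/5, 0, -8/105, 0, 4/945, …
Product ⇒ symmetric product L₀, ord ≤ 4.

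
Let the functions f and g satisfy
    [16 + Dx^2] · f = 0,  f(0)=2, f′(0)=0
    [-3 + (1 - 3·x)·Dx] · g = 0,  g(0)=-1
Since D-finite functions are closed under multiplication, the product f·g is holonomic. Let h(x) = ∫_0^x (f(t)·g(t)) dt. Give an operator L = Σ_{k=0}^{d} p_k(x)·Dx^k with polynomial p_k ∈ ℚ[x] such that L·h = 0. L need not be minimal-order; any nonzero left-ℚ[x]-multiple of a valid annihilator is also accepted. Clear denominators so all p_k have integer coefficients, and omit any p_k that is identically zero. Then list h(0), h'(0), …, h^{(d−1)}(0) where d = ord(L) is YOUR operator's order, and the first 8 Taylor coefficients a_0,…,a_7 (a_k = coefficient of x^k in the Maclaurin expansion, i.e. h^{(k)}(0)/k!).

f: a_k = 2, 0, -16, 0, 64/3, 0, -512/45, 0, …
g: a_k = -1, -3, -9, -27, -81, -243, -729, -2187, …
f·g: L₀ = L_f ⊗_s L_g, ord ≤ 2·1.
Integrate: L := L₀·Dx.
L = (-16 + 48·x)·Dx + 6·Dx^2 + (-1 + 3·x)·Dx^3  (order 3).
h: a_k = 0, -2, -3, -2/3, -3/2, -118/15, -59/3, -15418/315, …
ICs: h(0) = 0, h′(0) = -2, h′′(0) = -6.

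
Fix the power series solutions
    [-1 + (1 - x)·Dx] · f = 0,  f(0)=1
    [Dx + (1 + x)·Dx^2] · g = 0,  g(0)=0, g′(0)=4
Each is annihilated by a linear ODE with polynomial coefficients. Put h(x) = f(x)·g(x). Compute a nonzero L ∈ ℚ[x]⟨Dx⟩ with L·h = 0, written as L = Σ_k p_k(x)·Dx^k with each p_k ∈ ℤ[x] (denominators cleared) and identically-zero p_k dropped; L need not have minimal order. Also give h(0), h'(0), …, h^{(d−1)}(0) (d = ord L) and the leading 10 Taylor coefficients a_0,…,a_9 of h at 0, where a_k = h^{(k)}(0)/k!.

f: a_k = 1, 1, 1, 1, 1, 1, 1, 1, 1, 1, …
g: a_k = 0, 4, -2, 4/3, -1, 4/5, -2/3, 4/7, -1/2, 4/9, …
Sym-product of L_f,L_g gives L₀ (≤ ord 2).
L = 1 + (1 + 3·x)·Dx + (-1 + x^2)·Dx^2  (order 2).
h: a_k = 0, 4, 2, 10/3, 7/3, 47/15, 37/15, 319/105, 533/210, 1879/630, …
ICs: h(0) = 0, h′(0) = 4.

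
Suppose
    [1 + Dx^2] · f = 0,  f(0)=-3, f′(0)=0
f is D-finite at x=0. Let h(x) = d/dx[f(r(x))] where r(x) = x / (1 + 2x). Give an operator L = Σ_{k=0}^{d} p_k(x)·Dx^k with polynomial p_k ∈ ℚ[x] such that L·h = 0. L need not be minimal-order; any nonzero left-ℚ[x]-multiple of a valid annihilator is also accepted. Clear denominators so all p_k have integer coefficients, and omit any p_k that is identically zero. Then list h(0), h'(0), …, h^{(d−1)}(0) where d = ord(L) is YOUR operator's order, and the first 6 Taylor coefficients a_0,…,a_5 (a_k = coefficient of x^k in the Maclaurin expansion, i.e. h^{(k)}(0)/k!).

f: a_k = -3, 0, 3/2, 0, -1/8, 0, …
L₀ from L_f via x↦r, Dx↦r'^{-1}Dx.
Derive L from L₀ (diff closure).
L = (25 + 96·x + 96·x^2) + (12 + 72·x + 144·x^2 + 96·x^3)·Dx + (1 + 8·x + 24·x^2 + 32·x^3 + 16·x^4)·Dx^2  (order 2).
h: a_k = 0, 3, -18, 143/2, -235, 27601/40, …
ICs: h(0) = 0, h′(0) = 3.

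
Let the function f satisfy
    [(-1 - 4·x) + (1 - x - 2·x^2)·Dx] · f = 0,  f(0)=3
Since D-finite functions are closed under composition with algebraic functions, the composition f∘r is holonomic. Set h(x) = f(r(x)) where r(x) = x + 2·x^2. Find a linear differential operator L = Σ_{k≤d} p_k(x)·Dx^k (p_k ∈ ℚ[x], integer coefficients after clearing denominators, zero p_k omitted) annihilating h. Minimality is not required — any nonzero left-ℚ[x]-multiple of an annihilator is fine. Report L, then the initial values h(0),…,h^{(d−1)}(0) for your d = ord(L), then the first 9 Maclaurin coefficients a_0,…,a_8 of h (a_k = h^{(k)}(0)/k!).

L = (1 + 8·x + 24·x^2 + 32·x^3) + (-1 + x + 4·x^2 + 8·x^3 + 8·x^4)·Dx  (order 1).
h: a_k = 3, 3, 15, 51, 159, 507, 1671, 5379, 17391, …
ICs: h(0) = 3.

f: a_k = 3, 3, 9, 15, 33, 63, 129, 255, 513, …
h₀=f(r): pull back L_f along r ⇒ L₀.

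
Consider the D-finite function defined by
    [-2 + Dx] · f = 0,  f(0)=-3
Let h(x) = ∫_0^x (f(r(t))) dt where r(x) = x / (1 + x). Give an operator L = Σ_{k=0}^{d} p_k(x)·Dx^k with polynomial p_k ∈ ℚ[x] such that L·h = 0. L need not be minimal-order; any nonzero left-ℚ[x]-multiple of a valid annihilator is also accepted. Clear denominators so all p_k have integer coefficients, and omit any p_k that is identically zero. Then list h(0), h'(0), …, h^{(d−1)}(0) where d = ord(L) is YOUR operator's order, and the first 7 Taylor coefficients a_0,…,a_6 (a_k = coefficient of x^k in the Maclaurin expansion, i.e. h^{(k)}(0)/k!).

L = -2·Dx + (1 + 2·x + x^2)·Dx^2  (order 2).
h: a_k = 0, -3, -3, 0, 1/2, -2/5, 1/5, …
ICs: h(0) = 0, h′(0) = -3.

f: a_k = -3, -6, -6, -4, -2, -4/5, -4/15, …
L₀ from L_f via x↦r, Dx↦r'^{-1}Dx.
h=∫₀ˣh₀: take L = L₀·Dx.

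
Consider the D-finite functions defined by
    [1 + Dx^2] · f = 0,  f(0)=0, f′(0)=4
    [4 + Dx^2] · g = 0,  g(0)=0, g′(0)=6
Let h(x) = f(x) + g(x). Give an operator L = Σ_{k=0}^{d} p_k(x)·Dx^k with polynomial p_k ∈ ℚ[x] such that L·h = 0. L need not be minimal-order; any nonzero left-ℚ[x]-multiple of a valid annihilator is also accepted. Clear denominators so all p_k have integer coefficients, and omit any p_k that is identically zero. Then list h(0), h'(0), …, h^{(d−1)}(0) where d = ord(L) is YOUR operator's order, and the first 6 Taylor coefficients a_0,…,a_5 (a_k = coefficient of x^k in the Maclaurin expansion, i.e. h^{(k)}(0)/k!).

L = 4 + 5·Dx^2 + Dx^4  (order 4).
h: a_k = 0, 10, 0, -14/3, 0, 5/6, …
ICs: h(0) = 0, h′(0) = 10, h′′(0) = 0, h′′′(0) = -28.

f: a_k = 0, 4, 0, -2/3, 0, 1/30, …
g: a_k = 0, 6, 0, -4, 0, 4/5, …
L₀ := lclm(L_f,L_g); ord L₀ ≤ 2+2.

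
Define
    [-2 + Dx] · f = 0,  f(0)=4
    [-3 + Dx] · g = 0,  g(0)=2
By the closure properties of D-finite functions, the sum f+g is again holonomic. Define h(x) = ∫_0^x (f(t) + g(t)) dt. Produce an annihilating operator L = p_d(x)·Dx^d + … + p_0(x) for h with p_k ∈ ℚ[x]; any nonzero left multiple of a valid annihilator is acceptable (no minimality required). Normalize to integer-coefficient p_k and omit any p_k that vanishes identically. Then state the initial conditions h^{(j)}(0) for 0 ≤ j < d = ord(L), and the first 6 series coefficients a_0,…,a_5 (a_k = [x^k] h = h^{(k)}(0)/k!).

L = 6·Dx - 5·Dx^2 + Dx^3  (order 3).
h: a_k = 0, 6, 7, 17/3, 43/12, 113/60, …
ICs: h(0) = 0, h′(0) = 6, h′′(0) = 14.

f: a_k = 4, 8, 8, 16/3, 8/3, 16/15, …
g: a_k = 2, 6, 9, 9, 27/4, 81/20, …
Weyl lclm of L_f,L_g ⇒ L₀ (ord ≤ 2).
∫: right-multiply L₀ by Dx.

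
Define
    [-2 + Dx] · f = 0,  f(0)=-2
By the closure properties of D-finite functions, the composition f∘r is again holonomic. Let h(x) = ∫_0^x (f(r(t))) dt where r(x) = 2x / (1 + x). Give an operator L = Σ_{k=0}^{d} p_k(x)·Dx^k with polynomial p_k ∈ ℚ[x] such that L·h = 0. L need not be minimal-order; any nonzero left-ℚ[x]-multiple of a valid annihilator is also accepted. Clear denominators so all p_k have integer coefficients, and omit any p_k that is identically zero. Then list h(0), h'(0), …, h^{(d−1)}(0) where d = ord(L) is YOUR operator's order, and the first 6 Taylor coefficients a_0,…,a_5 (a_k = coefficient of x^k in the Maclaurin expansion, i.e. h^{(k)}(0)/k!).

f: a_k = -2, -4, -4, -8/3, -4/3, -8/15, …
Substitute x→r, Dx→(1/r')Dx; clear ⇒ L₀.
Integrate: L := L₀·Dx.
L = -4·Dx + (1 + 2·x + x^2)·Dx^2  (order 2).
h: a_k = 0, -2, -4, -8/3, 2/3, 8/15, …
ICs: h(0) = 0, h′(0) = -2.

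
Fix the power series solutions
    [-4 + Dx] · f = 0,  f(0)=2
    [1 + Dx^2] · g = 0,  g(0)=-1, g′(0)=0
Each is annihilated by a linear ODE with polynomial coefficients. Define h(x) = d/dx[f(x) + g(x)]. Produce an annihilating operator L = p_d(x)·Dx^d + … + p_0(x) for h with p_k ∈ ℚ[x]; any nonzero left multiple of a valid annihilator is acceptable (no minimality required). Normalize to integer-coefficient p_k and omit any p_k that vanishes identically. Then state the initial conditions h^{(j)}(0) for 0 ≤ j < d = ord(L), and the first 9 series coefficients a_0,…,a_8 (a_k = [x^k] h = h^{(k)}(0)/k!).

L = 4 - Dx + 4·Dx^2 - Dx^3  (order 3).
h: a_k = 8, 33, 64, 511/6, 256/3, 2731/40, 2048/45, 131071/5040, 4096/315, …
ICs: h(0) = 8, h′(0) = 33, h′′(0) = 128.

f: a_k = 2, 8, 16, 64/3, 64/3, 256/15, 512/45, 2048/315, 1024/315, …
g: a_k = -1, 0, 1/2, 0, -1/24, 0, 1/720, 0, -1/40320, …
h₀=f+g: left-lcm gives L₀, ord ≤ 3.
Derive L from L₀ (diff closure).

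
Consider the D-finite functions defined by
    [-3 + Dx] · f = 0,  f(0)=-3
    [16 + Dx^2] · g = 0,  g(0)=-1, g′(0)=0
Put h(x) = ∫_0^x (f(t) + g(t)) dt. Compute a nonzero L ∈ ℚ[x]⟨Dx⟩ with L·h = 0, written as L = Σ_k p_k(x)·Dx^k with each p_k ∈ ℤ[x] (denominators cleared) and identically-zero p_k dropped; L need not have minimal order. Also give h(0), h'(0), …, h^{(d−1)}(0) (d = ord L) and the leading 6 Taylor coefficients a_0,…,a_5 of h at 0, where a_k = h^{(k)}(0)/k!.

L = -48·Dx + 16·Dx^2 - 3·Dx^3 + Dx^4  (order 4).
h: a_k = 0, -4, -9/2, -11/6, -27/8, -499/120, …
ICs: h(0) = 0, h′(0) = -4, h′′(0) = -9, h′′′(0) = -11.

f: a_k = -3, -9, -27/2, -27/2, -81/8, -243/40, …
g: a_k = -1, 0, 8, 0, -32/3, 0, …
L₀ := lclm(L_f,L_g); ord L₀ ≤ 1+2.
∫: right-multiply L₀ by Dx.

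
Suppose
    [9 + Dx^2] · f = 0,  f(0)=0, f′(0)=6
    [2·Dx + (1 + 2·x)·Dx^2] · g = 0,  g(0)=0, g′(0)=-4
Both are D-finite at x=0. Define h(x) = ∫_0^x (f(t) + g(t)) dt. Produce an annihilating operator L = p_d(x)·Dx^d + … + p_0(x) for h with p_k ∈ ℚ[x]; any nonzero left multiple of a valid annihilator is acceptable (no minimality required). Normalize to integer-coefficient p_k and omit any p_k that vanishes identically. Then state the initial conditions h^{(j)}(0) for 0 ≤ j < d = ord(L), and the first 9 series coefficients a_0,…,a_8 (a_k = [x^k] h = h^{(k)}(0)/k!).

f: a_k = 0, 6, 0, -9, 0, 81/20, 0, -243/280, 0, …
g: a_k = 0, -4, 4, -16/3, 8, -64/5, 64/3, -256/7, 64, …
L₀ := lclm(L_f,L_g); ord L₀ ≤ 2+2.
Integrate: L := L₀·Dx.
L = (594 + 648·x + 648·x^2)·Dx^2 + (153 + 630·x + 972·x^2 + 648·x^3)·Dx^3 + (66 + 72·x + 72·x^2)·Dx^4 + (17 + 70·x + 108·x^2 + 72·x^3)·Dx^5  (order 5).
h: a_k = 0, 0, 1, 4/3, -43/12, 8/5, -35/24, 64/21, -10483/2240, …
ICs: h(0) = 0, h′(0) = 0, h′′(0) = 2, h′′′(0) = 8, h′′′′(0) = -86.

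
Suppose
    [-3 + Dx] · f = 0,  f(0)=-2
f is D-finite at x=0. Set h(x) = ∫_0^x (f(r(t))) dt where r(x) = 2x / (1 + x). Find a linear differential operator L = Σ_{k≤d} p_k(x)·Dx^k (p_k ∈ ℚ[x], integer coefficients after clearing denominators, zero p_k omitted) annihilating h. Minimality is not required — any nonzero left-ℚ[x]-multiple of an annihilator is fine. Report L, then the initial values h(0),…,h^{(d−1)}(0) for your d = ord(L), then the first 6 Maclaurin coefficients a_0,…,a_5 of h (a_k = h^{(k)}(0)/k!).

L = -6·Dx + (1 + 2·x + x^2)·Dx^2  (order 2).
h: a_k = 0, -2, -6, -8, -3, 12/5, …
ICs: h(0) = 0, h′(0) = -2.

f: a_k = -2, -6, -9, -9, -27/4, -81/20, …
L₀ from L_f via x↦r, Dx↦r'^{-1}Dx.
∫: right-multiply L₀ by Dx.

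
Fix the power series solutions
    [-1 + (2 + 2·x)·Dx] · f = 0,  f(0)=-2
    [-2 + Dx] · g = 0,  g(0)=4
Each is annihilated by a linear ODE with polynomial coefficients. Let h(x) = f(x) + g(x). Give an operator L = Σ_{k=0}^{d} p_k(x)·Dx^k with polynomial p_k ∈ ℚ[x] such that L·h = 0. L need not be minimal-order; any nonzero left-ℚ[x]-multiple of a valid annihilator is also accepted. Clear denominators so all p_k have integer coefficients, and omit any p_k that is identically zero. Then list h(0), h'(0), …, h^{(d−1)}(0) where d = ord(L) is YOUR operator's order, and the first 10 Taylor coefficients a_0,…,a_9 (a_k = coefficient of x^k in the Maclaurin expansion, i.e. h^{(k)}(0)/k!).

L = (10 + 8·x) + (-17 - 32·x - 16·x^2)·Dx + (6 + 14·x + 8·x^2)·Dx^2  (order 2).
h: a_k = 2, 7, 33/4, 125/24, 527/192, 1943/1920, 9137/23040, 22373/322560, 266207/5160960, -1502737/92897280, …
ICs: h(0) = 2, h′(0) = 7.

f: a_k = -2, -1, 1/4, -1/8, 5/64, -7/128, 21/512, -33/1024, 429/16384, -715/32768, …
g: a_k = 4, 8, 8, 16/3, 8/3, 16/15, 16/45, 32/315, 8/315, 16/2835, …
L₀ := lclm(L_f,L_g); ord L₀ ≤ 1+1.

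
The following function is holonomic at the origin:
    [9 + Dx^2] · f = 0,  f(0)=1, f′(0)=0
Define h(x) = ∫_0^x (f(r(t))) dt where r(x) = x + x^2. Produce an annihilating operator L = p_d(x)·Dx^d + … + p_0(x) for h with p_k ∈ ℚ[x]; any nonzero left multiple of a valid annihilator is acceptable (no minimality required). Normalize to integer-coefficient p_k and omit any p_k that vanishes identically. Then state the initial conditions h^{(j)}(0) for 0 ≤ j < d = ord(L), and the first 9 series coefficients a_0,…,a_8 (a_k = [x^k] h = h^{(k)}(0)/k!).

f: a_k = 1, 0, -9/2, 0, 27/8, 0, -81/80, 0, 729/4480, …
Change of var in L_f (x↦r) gives L₀.
Integrate: L := L₀·Dx.
L = (9 + 54·x + 108·x^2 + 72·x^3)·Dx - 2·Dx^2 + (1 + 2·x)·Dx^3  (order 3).
h: a_k = 0, 1, 0, -3/2, -9/4, -9/40, 9/4, 1539/560, 297/320, …
ICs: h(0) = 0, h′(0) = 1, h′′(0) = 0.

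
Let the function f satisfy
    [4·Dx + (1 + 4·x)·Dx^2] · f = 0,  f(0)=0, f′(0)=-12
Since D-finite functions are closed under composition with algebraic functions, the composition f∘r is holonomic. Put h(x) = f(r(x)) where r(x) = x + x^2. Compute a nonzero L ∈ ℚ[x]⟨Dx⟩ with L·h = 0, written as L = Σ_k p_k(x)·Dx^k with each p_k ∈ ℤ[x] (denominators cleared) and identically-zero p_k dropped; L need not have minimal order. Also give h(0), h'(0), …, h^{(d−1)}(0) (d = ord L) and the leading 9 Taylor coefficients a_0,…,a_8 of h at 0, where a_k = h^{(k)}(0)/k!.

f: a_k = 0, -12, 24, -64, 192, -3072/5, 2048, -49152/7, 24576, …
Substitute x→r, Dx→(1/r')Dx; clear ⇒ L₀.
L = 2·Dx + (1 + 2·x)·Dx^2  (order 2).
h: a_k = 0, -12, 12, -16, 24, -192/5, 64, -768/7, 192, …
ICs: h(0) = 0, h′(0) = -12.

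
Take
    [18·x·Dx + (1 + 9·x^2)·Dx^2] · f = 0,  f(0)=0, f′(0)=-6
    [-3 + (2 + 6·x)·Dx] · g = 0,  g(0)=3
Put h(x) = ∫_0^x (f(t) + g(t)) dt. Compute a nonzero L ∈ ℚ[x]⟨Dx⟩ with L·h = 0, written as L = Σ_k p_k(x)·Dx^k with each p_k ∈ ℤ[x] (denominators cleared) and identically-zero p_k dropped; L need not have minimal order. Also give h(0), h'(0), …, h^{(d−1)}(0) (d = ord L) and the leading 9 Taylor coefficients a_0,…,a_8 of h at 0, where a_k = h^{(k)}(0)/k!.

L = (-36 - 270·x + 972·x^2 + 1458·x^3)·Dx^2 + (-33 - 144·x + 270·x^2 + 3888·x^3 + 5103·x^4)·Dx^3 + (-2 + 18·x + 108·x^2 + 324·x^3 + 1134·x^4 + 1458·x^5)·Dx^4  (order 4).
h: a_k = 0, 3, -3/4, -9/8, 369/64, -243/128, -32967/2560, -6561/1024, 10473543/114688, …
ICs: h(0) = 0, h′(0) = 3, h′′(0) = -3/2, h′′′(0) = -27/4.

f: a_k = 0, -6, 0, 18, 0, -486/5, 0, 4374/7, 0, …
g: a_k = 3, 9/2, -27/8, 81/16, -1215/128, 5103/256, -45927/1024, 216513/2048, -8444007/32768, …
f+g: L₀ = lclm(L_f,L_g), ord ≤ 2+1.
Integrate: L := L₀·Dx.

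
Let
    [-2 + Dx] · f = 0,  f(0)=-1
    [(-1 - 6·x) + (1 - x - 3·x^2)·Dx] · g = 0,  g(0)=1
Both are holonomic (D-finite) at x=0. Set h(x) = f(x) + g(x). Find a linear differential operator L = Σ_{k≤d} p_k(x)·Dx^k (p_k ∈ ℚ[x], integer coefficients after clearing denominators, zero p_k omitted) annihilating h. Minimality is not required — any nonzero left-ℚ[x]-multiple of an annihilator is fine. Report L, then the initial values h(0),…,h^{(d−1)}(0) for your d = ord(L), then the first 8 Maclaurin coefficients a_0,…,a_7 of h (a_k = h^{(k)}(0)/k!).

L = (12 + 16·x + 144·x^2 + 72·x^3) + (-4 - 26·x - 74·x^2 + 24·x^3 + 36·x^4)·Dx + (-1 + 9·x + x^2 - 30·x^3 - 18·x^4)·Dx^2  (order 2).
h: a_k = 0, -1, 2, 17/3, 55/3, 596/15, 4361/45, 68347/315, …
ICs: h(0) = 0, h′(0) = -1.

f: a_k = -1, -2, -2, -4/3, -2/3, -4/15, -4/45, -8/315, …
g: a_k = 1, 1, 4, 7, 19, 40, 97, 217, …
h₀=f+g: left-lcm gives L₀, ord ≤ 2.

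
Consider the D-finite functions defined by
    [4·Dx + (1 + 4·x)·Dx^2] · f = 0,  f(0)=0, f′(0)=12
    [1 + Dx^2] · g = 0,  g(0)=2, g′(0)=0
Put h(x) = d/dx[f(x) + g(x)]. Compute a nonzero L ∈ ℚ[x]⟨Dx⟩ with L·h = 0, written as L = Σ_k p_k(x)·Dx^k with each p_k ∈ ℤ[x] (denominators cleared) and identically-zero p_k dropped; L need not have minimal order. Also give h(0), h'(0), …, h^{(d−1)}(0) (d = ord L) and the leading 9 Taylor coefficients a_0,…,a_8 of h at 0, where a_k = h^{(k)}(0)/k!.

f: a_k = 0, 12, -24, 64, -192, 3072/5, -2048, 49152/7, -24576, …
g: a_k = 2, 0, -1, 0, 1/12, 0, -1/360, 0, 1/20160, …
h₀=f+g: left-lcm gives L₀, ord ≤ 4.
Differentiate: ansatz ord ≤ ord L₀ ⇒ L.
L = (388 + 32·x + 64·x^2) + (33 + 140·x + 48·x^2 + 64·x^3)·Dx + (388 + 32·x + 64·x^2)·Dx^2 + (33 + 140·x + 48·x^2 + 64·x^3)·Dx^3  (order 3).
h: a_k = 12, -50, 192, -2303/3, 3072, -737281/60, 49152, -495452159/2520, 786432, …
ICs: h(0) = 12, h′(0) = -50, h′′(0) = 384.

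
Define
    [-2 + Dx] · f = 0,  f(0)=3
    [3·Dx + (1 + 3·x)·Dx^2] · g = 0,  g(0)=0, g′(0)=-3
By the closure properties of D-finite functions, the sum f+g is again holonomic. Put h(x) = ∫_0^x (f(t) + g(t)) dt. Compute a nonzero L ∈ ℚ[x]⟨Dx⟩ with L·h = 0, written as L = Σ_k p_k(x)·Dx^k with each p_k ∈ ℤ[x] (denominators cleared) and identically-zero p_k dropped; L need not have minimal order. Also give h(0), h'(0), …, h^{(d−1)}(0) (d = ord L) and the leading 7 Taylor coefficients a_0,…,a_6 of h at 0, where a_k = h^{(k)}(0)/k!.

L = (-48 - 36·x)·Dx^2 + (14 - 24·x - 36·x^2)·Dx^3 + (5 + 21·x + 18·x^2)·Dx^4  (order 4).
h: a_k = 0, 3, 3/2, 7/2, -5/4, 89/20, -239/30, …
ICs: h(0) = 0, h′(0) = 3, h′′(0) = 3, h′′′(0) = 21.

f: a_k = 3, 6, 6, 4, 2, 4/5, 4/15, …
g: a_k = 0, -3, 9/2, -9, 81/4, -243/5, 243/2, …
Sum ⇒ L₀ = lclm(L_f,L_g) in ℚ(x)⟨Dx⟩.
Integrate: L := L₀·Dx.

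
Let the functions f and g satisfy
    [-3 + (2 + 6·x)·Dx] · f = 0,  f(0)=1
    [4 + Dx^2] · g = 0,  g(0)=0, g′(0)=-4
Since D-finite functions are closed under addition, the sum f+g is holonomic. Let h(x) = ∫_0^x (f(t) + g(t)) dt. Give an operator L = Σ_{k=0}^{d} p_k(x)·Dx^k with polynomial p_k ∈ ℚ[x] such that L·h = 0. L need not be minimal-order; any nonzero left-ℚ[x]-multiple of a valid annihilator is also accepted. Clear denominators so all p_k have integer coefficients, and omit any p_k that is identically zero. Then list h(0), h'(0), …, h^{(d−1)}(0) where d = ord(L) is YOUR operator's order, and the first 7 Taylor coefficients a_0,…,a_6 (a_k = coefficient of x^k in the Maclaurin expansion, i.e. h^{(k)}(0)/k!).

f: a_k = 1, 3/2, -9/8, 27/16, -405/128, 1701/256, -15309/1024, …
g: a_k = 0, -4, 0, 8/3, 0, -8/15, 0, …
Sum ⇒ L₀ = lclm(L_f,L_g) in ℚ(x)⟨Dx⟩.
h=∫₀ˣh₀: take L = L₀·Dx.
L = (-516 - 1152·x - 1728·x^2)·Dx + (56 + 936·x + 3456·x^2 + 3456·x^3)·Dx^2 + (-129 - 288·x - 432·x^2)·Dx^3 + (14 + 234·x + 864·x^2 + 864·x^3)·Dx^4  (order 4).
h: a_k = 0, 1, -5/4, -3/8, 209/192, -81/128, 23467/23040, …
ICs: h(0) = 0, h′(0) = 1, h′′(0) = -5/2, h′′′(0) = -9/4.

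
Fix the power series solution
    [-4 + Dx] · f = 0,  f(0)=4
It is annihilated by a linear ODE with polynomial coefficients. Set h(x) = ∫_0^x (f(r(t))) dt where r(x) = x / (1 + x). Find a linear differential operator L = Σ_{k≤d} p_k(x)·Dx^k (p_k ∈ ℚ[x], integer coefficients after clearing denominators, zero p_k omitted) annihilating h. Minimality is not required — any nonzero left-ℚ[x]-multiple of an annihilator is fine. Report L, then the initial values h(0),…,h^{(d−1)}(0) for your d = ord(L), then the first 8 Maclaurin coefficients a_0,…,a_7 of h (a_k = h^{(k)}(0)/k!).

f: a_k = 4, 16, 32, 128/3, 128/3, 512/15, 1024/45, 4096/315, …
h₀=f(r): pull back L_f along r ⇒ L₀.
Integrate: L := L₀·Dx.
L = -4·Dx + (1 + 2·x + x^2)·Dx^2  (order 2).
h: a_k = 0, 4, 8, 16/3, -4/3, -16/15, 56/45, -176/315, …
ICs: h(0) = 0, h′(0) = 4.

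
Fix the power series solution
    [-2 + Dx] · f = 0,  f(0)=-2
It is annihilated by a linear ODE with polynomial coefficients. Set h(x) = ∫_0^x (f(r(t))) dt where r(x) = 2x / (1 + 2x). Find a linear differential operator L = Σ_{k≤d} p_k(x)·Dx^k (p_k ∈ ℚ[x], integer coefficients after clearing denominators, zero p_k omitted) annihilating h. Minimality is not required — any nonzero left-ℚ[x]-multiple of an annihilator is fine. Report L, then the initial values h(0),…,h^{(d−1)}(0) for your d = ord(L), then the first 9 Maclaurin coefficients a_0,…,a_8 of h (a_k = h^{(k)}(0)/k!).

L = -4·Dx + (1 + 4·x + 4·x^2)·Dx^2  (order 2).
h: a_k = 0, -2, -4, 0, 8/3, -64/15, 64/15, -512/315, -320/63, …
ICs: h(0) = 0, h′(0) = -2.

f: a_k = -2, -4, -4, -8/3, -4/3, -8/15, -8/45, -16/315, -4/315, …
h₀=f(r): pull back L_f along r ⇒ L₀.
h=∫h₀ ⇒ L = L₀·Dx.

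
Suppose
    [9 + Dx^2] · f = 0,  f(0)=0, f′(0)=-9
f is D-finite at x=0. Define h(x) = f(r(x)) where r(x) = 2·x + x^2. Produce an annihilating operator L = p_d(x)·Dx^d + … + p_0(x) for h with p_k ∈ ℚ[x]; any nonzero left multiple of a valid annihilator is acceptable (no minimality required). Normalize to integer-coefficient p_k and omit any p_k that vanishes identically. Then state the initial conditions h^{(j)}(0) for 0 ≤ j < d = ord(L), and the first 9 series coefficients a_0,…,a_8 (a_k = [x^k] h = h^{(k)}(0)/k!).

L = (36 + 108·x + 108·x^2 + 36·x^3) - Dx + (1 + x)·Dx^2  (order 2).
h: a_k = 0, -18, -9, 108, 162, -567/5, -945/2, -11178/35, 1701/5, …
ICs: h(0) = 0, h′(0) = -18.

f: a_k = 0, -9, 0, 27/2, 0, -243/40, 0, 729/560, 0, …
L₀ from L_f via x↦r, Dx↦r'^{-1}Dx.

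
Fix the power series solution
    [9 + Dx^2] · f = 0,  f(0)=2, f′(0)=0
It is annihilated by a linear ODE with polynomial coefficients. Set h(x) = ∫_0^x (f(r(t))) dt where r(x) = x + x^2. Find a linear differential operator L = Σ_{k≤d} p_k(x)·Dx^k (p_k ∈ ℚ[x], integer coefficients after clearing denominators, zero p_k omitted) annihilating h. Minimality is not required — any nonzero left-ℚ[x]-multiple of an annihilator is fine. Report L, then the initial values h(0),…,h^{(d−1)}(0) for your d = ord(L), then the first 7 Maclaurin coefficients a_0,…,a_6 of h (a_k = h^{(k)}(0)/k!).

f: a_k = 2, 0, -9, 0, 27/4, 0, -81/40, …
Change of var in L_f (x↦r) gives L₀.
∫: right-multiply L₀ by Dx.
L = (9 + 54·x + 108·x^2 + 72·x^3)·Dx - 2·Dx^2 + (1 + 2·x)·Dx^3  (order 3).
h: a_k = 0, 2, 0, -3, -9/2, -9/20, 9/2, …
ICs: h(0) = 0, h′(0) = 2, h′′(0) = 0.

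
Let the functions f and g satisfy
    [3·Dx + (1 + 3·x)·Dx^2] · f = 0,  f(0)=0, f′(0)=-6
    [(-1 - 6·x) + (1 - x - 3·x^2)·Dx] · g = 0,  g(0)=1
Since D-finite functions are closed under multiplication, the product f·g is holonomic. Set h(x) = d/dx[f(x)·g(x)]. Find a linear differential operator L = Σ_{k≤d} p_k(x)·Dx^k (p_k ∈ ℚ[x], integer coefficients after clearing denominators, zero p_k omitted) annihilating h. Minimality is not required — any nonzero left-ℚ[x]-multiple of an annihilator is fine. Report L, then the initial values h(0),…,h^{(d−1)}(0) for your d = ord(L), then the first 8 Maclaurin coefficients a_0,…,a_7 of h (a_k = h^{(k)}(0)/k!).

L = (34 + 162·x + 324·x^2) + (1 + 29·x + 180·x^2 + 252·x^3)·Dx + (-1 - 6·x - 2·x^2 + 33·x^3 + 36·x^4)·Dx^2  (order 2).
h: a_k = -6, 6, -99, 66, -1797/2, 3384/5, -73581/10, 259698/35, …
ICs: h(0) = -6, h′(0) = 6.

f: a_k = 0, -6, 9, -18, 81/2, -486/5, 243, -4374/7, …
g: a_k = 1, 1, 4, 7, 19, 40, 97, 217, …
f·g: L₀ = L_f ⊗_s L_g, ord ≤ 2·1.
h₀' ⇒ L via d/dx closure of L₀.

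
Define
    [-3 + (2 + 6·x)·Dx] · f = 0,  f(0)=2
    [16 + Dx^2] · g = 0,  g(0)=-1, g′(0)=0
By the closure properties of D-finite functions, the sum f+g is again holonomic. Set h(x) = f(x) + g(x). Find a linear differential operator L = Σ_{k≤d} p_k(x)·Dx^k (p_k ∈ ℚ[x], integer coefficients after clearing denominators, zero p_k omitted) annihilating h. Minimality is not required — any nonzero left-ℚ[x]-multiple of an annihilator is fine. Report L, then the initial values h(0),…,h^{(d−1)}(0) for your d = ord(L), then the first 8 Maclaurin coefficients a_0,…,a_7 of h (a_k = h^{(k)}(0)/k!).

L = (-4368 - 18432·x - 27648·x^2) + (1760 + 17568·x + 55296·x^2 + 55296·x^3)·Dx + (-273 - 1152·x - 1728·x^2)·Dx^2 + (110 + 1098·x + 3456·x^2 + 3456·x^3)·Dx^3  (order 3).
h: a_k = 1, 3, 23/4, 27/8, -3263/192, 1701/128, -557833/23040, 72171/1024, …
ICs: h(0) = 1, h′(0) = 3, h′′(0) = 23/2.

f: a_k = 2, 3, -9/4, 27/8, -405/64, 1701/128, -15309/512, 72171/1024, …
g: a_k = -1, 0, 8, 0, -32/3, 0, 256/45, 0, …
L₀ := lclm(L_f,L_g); ord L₀ ≤ 1+2.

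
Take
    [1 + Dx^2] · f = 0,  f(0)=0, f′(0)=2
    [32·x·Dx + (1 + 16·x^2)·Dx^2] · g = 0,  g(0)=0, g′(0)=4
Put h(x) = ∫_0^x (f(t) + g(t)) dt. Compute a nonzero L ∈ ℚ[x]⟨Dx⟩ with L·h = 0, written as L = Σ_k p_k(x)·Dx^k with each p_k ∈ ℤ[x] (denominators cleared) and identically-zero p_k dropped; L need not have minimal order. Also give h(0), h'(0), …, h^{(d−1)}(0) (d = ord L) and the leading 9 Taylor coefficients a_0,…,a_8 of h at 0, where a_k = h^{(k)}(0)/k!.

L = (-6112·x + 99328·x^3 + 8192·x^5)·Dx^2 + (-31 + 1072·x^2 + 25344·x^4 + 4096·x^6)·Dx^3 + (-6112·x + 99328·x^3 + 8192·x^5)·Dx^4 + (-31 + 1072·x^2 + 25344·x^4 + 4096·x^6)·Dx^5  (order 5).
h: a_k = 0, 0, 3, 0, -65/12, 0, 12289/360, 0, -5898241/20160, …
ICs: h(0) = 0, h′(0) = 0, h′′(0) = 6, h′′′(0) = 0, h′′′′(0) = -130.

f: a_k = 0, 2, 0, -1/3, 0, 1/60, 0, -1/2520, 0, …
g: a_k = 0, 4, 0, -64/3, 0, 1024/5, 0, -16384/7, 0, …
L₀ := lclm(L_f,L_g); ord L₀ ≤ 2+2.
Integrate: L := L₀·Dx.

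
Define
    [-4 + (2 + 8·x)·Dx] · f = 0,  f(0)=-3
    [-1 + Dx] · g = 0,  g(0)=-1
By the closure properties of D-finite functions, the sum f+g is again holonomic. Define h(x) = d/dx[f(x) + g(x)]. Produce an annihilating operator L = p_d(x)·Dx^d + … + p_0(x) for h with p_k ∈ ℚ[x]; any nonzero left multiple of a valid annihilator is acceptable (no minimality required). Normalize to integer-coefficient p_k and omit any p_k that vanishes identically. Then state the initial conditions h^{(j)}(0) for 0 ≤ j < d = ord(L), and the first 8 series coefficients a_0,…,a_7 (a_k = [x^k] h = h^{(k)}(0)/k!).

L = (-14 - 8·x) + (11 - 8·x - 16·x^2)·Dx + (3 + 16·x + 16·x^2)·Dx^2  (order 2).
h: a_k = -7, 11, -73/2, 719/6, -10081/24, 181439/120, -3991681/720, 103783679/5040, …
ICs: h(0) = -7, h′(0) = 11.

f: a_k = -3, -6, 6, -12, 30, -84, 252, -792, …
g: a_k = -1, -1, -1/2, -1/6, -1/24, -1/120, -1/720, -1/5040, …
Weyl lclm of L_f,L_g ⇒ L₀ (ord ≤ 2).
Derive L from L₀ (diff closure).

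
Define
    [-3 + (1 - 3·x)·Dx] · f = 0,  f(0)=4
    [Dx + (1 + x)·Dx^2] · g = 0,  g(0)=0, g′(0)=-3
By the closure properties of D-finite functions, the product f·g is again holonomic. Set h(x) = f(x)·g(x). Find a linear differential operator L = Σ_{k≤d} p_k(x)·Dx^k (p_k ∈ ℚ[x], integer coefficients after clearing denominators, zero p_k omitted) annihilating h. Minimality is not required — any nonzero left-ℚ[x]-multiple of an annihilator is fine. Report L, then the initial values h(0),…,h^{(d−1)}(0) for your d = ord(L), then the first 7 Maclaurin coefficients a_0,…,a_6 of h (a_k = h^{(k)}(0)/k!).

L = 3 + (5 + 9·x)·Dx + (-1 + 2·x + 3·x^2)·Dx^2  (order 2).
h: a_k = 0, -12, -30, -94, -279, -4197/5, -12581/5, …
ICs: h(0) = 0, h′(0) = -12.

f: a_k = 4, 12, 36, 108, 324, 972, 2916, …
g: a_k = 0, -3, 3/2, -1, 3/4, -3/5, 1/2, …
L₀ := L_f ⊗_s L_g (sym. prod.), ord ≤ 2.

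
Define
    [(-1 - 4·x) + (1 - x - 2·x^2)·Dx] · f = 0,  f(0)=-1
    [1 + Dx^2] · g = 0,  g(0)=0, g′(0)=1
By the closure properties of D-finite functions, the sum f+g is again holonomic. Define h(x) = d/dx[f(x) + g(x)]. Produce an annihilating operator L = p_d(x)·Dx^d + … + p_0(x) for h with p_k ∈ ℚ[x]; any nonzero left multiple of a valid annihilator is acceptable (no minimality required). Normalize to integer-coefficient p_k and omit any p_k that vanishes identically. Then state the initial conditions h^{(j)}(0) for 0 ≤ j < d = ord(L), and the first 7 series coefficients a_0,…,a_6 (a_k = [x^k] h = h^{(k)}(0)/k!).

L = (270 + 1200·x + 2862·x^2 + 1860·x^3 + 1920·x^4 + 144·x^5 + 96·x^6) + (-31 - 115·x + 75·x^2 + 241·x^3 + 430·x^4 + 372·x^5 + 56·x^6 + 32·x^7)·Dx + (270 + 1200·x + 2862·x^2 + 1860·x^3 + 1920·x^4 + 144·x^5 + 96·x^6)·Dx^2 + (-31 - 115·x + 75·x^2 + 241·x^3 + 430·x^4 + 372·x^5 + 56·x^6 + 32·x^7)·Dx^3  (order 3).
h: a_k = 0, -6, -31/2, -44, -2519/24, -258, -428401/720, …
ICs: h(0) = 0, h′(0) = -6, h′′(0) = -31.

f: a_k = -1, -1, -3, -5, -11, -21, -43, …
g: a_k = 0, 1, 0, -1/6, 0, 1/120, 0, …
Sum ⇒ L₀ = lclm(L_f,L_g) in ℚ(x)⟨Dx⟩.
Derive L from L₀ (diff closure).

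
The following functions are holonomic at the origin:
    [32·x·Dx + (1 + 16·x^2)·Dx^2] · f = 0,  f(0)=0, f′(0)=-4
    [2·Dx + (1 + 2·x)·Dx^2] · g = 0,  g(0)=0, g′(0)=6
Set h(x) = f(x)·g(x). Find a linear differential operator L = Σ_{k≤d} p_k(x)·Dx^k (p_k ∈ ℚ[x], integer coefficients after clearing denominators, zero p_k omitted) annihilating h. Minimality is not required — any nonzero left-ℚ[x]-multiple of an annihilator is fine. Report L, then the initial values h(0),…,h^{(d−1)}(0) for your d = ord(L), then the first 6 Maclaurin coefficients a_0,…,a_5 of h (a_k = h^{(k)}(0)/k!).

f: a_k = 0, -4, 0, 64/3, 0, -1024/5, …
g: a_k = 0, 6, -6, 8, -12, 96/5, …
Product ⇒ symmetric product L₀, ord ≤ 4.
L = (2304 + 8960·x + 114688·x^2 + 552960·x^3 + 983040·x^4 + 851968·x^5 + 1048576·x^7)·Dx + (1032 + 14720·x + 111872·x^2 + 616448·x^3 + 1884160·x^4 + 3047424·x^5 + 2293760·x^6 + 1572864·x^7 + 3670016·x^8)·Dx^2 + (72 + 2512·x + 19968·x^2 + 99072·x^3 + 393216·x^4 + 1019904·x^5 + 1572864·x^6 + 1376256·x^7 + 1572864·x^8 + 2097152·x^9)·Dx^3 + (17 + 132·x + 964·x^2 + 4864·x^3 + 18432·x^4 + 55296·x^5 + 129024·x^6 + 196608·x^7 + 196608·x^8 + 262144·x^9 + 262144·x^10)·Dx^4  (order 4).
h: a_k = 0, 0, -24, 24, 96, -80, …
ICs: h(0) = 0, h′(0) = 0, h′′(0) = -48, h′′′(0) = 144.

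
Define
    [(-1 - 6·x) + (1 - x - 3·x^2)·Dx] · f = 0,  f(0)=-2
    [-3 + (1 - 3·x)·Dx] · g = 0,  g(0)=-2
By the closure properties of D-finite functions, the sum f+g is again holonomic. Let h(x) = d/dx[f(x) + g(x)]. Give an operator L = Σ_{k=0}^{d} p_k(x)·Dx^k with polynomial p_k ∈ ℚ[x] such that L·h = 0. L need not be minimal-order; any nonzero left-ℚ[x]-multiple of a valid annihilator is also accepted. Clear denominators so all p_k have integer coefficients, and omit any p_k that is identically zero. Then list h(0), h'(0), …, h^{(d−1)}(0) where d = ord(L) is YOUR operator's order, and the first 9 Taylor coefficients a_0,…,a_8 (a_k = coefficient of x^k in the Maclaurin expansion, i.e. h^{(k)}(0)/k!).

L = (90 - 216·x + 1944·x^2 - 1944·x^3 + 1458·x^4) + (-6 - 90·x - 54·x^2 + 1296·x^3 - 1701·x^4 + 1458·x^5)·Dx + (-1 + 22·x - 99·x^2 + 126·x^3 + 54·x^4 - 243·x^5 + 243·x^6)·Dx^2  (order 2).
h: a_k = -8, -52, -204, -800, -2830, -9912, -33656, -113104, -375156, …
ICs: h(0) = -8, h′(0) = -52.

f: a_k = -2, -2, -8, -14, -38, -80, -194, -434, -1016, …
g: a_k = -2, -6, -18, -54, -162, -486, -1458, -4374, -13122, …
f+g: L₀ = lclm(L_f,L_g), ord ≤ 1+1.
Differentiate: ansatz ord ≤ ord L₀ ⇒ L.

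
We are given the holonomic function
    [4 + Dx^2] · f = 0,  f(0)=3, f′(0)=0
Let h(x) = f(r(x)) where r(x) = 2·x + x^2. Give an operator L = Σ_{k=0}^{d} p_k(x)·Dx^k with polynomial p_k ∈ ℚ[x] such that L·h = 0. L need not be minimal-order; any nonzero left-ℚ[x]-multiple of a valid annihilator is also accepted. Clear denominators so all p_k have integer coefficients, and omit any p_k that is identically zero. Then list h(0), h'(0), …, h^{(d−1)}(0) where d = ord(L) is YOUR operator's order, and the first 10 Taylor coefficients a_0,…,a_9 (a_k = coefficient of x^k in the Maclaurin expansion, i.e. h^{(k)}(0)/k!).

f: a_k = 3, 0, -6, 0, 2, 0, -4/15, 0, 2/105, 0, …
Change of var in L_f (x↦r) gives L₀.
L = (16 + 48·x + 48·x^2 + 16·x^3) - Dx + (1 + x)·Dx^2  (order 2).
h: a_k = 3, 0, -24, -24, 26, 64, 464/15, -176/5, -5998/105, -2432/105, …
ICs: h(0) = 3, h′(0) = 0.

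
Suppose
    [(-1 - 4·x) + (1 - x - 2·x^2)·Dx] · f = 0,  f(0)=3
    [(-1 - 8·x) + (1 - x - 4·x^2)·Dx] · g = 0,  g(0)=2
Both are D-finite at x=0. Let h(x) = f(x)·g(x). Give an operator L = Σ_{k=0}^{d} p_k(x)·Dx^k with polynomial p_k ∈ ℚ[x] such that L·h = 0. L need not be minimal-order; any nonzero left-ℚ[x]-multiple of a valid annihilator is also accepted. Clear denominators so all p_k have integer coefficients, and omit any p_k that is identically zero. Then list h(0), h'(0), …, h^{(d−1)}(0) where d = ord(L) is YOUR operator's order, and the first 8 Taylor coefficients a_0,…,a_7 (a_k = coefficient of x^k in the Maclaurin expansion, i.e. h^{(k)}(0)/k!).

L = (-2 - 10·x + 18·x^2 + 32·x^3) + (1 - 2·x - 5·x^2 + 6·x^3 + 8·x^4)·Dx  (order 1).
h: a_k = 6, 12, 54, 132, 414, 1068, 2982, 7764, …
ICs: h(0) = 6.

f: a_k = 3, 3, 9, 15, 33, 63, 129, 255, …
g: a_k = 2, 2, 10, 18, 58, 130, 362, 882, …
Sym-product of L_f,L_g gives L₀ (≤ ord 1).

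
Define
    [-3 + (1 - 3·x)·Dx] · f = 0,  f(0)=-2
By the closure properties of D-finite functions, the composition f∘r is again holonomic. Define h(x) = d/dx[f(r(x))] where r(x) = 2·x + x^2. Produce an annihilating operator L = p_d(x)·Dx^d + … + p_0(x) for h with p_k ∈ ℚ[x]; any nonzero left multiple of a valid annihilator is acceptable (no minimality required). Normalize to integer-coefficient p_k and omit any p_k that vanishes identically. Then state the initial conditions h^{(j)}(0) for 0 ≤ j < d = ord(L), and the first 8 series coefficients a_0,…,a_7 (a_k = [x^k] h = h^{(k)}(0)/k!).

L = (13 + 18·x + 9·x^2) + (-1 + 5·x + 9·x^2 + 3·x^3)·Dx  (order 1).
h: a_k = -12, -156, -1512, -13032, -105300, -816804, -6159888, -45506448, …
ICs: h(0) = -12.

f: a_k = -2, -6, -18, -54, -162, -486, -1458, -4374, …
Change of var in L_f (x↦r) gives L₀.
Differentiate: ansatz ord ≤ ord L₀ ⇒ L.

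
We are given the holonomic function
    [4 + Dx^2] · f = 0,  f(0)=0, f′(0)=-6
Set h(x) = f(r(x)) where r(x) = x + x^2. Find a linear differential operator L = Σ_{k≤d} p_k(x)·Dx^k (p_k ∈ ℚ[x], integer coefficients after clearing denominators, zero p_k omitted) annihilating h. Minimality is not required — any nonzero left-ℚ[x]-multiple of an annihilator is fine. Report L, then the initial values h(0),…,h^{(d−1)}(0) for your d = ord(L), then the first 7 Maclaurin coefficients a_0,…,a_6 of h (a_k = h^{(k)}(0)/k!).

L = (4 + 24·x + 48·x^2 + 32·x^3) - 2·Dx + (1 + 2·x)·Dx^2  (order 2).
h: a_k = 0, -6, -6, 4, 12, 56/5, 0, …
ICs: h(0) = 0, h′(0) = -6.

f: a_k = 0, -6, 0, 4, 0, -4/5, 0, …
f∘r: x↦r, Dx↦Dx/r' in L_f ⇒ L₀.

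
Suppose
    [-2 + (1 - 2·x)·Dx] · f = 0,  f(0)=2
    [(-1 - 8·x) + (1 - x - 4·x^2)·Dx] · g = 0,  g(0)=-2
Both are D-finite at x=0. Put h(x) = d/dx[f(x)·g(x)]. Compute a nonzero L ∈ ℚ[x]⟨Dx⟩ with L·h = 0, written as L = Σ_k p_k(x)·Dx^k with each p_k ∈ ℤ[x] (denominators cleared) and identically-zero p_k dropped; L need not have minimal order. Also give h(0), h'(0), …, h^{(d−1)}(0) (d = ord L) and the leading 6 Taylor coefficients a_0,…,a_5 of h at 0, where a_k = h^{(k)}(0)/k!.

L = (22 - 12·x - 120·x^2 - 256·x^3 + 768·x^4) + (-3 + 5·x + 42·x^2 - 88·x^3 - 80·x^4 + 192·x^5)·Dx  (order 1).
h: a_k = -12, -88, -372, -1456, -4940, -16200, …
ICs: h(0) = -12.

f: a_k = 2, 4, 8, 16, 32, 64, …
g: a_k = -2, -2, -10, -18, -58, -130, …
f·g: L₀ = L_f ⊗_s L_g, ord ≤ 1·1.
Differentiate: ansatz ord ≤ ord L₀ ⇒ L.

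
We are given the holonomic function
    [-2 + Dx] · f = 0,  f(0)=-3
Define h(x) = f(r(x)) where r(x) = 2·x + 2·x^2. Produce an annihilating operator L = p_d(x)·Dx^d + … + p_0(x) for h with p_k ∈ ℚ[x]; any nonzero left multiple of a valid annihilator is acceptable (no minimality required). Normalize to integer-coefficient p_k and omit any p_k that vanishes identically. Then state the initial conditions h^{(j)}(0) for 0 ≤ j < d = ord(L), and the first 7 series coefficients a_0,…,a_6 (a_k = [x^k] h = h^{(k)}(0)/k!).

f: a_k = -3, -6, -6, -4, -2, -4/5, -4/15, …
f∘r: x↦r, Dx↦Dx/r' in L_f ⇒ L₀.
L = (-4 - 8·x) + Dx  (order 1).
h: a_k = -3, -12, -36, -80, -152, -1248/5, -5536/15, …
ICs: h(0) = -3.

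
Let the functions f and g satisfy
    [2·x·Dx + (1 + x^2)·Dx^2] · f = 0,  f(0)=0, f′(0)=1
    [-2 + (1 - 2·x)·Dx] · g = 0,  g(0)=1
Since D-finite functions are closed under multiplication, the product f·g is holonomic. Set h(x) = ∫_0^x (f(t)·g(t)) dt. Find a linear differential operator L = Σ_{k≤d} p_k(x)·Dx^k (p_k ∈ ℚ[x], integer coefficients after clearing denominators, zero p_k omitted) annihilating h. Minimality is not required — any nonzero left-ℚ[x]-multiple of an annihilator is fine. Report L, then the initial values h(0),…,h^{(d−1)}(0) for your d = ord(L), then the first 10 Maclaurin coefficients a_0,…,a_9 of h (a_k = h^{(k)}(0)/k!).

L = 4·x·Dx + (4 - 2·x + 8·x^2)·Dx^2 + (-1 + 2·x - x^2 + 2·x^3)·Dx^3  (order 3).
h: a_k = 0, 0, 1/2, 2/3, 11/12, 22/15, 223/90, 446/105, 6229/840, 12458/945, …
ICs: h(0) = 0, h′(0) = 0, h′′(0) = 1.

f: a_k = 0, 1, 0, -1/3, 0, 1/5, 0, -1/7, 0, 1/9, …
g: a_k = 1, 2, 4, 8, 16, 32, 64, 128, 256, 512, …
Product ⇒ symmetric product L₀, ord ≤ 2.
Integrate: L := L₀·Dx.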